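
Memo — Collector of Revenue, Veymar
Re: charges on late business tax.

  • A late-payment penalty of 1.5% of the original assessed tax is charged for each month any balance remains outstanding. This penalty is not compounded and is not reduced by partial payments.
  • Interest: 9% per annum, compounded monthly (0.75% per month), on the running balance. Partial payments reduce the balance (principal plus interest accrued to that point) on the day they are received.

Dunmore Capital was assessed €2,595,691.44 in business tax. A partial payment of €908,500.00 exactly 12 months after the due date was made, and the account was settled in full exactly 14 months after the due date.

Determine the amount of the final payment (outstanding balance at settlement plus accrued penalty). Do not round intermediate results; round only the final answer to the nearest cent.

€2,504,849.28

Balance at month 12: €2,595,691.4400 × (1 + 0.0075)^12 = €2,839,185.2013…
After €908,500.00 payment: €2,839,185.2013… − €908,500.00 = €1,930,685.2013…
Balance at month 14: €1,930,685.2013… × (1 + 0.0075)^2 = €1,959,754.0804…
Penalty: 14 × 1.5% × €2,595,691.44 = €545,095.20…
Final settlement = outstanding balance + penalty = €1,959,754.0804… + €545,095.20… = €2,504,849.28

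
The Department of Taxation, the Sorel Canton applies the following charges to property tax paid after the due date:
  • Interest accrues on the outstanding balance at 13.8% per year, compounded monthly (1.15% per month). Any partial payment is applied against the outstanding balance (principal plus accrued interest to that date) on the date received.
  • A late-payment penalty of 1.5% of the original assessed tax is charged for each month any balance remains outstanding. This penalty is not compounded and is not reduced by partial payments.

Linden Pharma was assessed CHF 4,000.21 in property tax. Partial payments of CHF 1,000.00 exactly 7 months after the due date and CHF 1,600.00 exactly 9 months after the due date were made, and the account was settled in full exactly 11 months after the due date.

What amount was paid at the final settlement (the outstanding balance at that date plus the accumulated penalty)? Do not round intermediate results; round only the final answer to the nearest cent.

CHF 2,512.58

Balance at month 7: CHF 4,000.2100 × (1 + 0.0115)^7 = CHF 4,333.5519…
After CHF 1,000.00 payment: CHF 4,333.5519… − CHF 1,000.00 = CHF 3,333.5519…
Balance at month 9: CHF 3,333.5519… × (1 + 0.0115)^2 = CHF 3,410.6644…
After CHF 1,600.00 payment: CHF 3,410.6644… − CHF 1,600.00 = CHF 1,810.6644…
Balance at month 11: CHF 1,810.6644… × (1 + 0.0115)^2 = CHF 1,852.5492…
Penalty: 11 × 1.5% × CHF 4,000.21 = CHF 660.03…
Final settlement = outstanding balance + penalty = CHF 1,852.5492… + CHF 660.03… = CHF 2,512.58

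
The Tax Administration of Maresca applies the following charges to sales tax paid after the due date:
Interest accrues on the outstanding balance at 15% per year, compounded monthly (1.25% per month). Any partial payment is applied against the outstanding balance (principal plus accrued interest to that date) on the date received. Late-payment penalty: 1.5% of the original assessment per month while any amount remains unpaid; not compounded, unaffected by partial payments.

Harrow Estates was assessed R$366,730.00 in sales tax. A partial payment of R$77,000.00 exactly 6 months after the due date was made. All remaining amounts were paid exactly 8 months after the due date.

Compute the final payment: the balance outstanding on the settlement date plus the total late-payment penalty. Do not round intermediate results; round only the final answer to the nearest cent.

Balance at month 6: R$366,730.0000 × (1 + 0.0125)^6 = R$395,108.7338…
After R$77,000.00 payment: R$395,108.7338… − R$77,000.00 = R$318,108.7338…
Balance at month 8: R$318,108.7338… × (1 + 0.0125)^2 = R$326,111.1566…
Penalty: 8 × 1.5% × R$366,730.00 = R$44,007.60
Final settlement = outstanding balance + penalty = R$326,111.1566… + R$44,007.60 = R$370,118.76

R$370,118.76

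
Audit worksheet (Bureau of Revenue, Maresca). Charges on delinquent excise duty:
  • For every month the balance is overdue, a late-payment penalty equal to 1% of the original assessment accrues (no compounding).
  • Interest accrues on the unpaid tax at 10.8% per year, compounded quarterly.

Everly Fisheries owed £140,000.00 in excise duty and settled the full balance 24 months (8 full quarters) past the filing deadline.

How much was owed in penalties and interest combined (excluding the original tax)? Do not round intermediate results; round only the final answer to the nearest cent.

Late-payment penalty: 24 × 1% × £140,000.00 = £33,600.00
Interest (10.8%/yr ÷ 4 = 2.7%/quarter): £140,000.00 × ((1 + 0.027)^8 − 1) = £33,257.3169…
Penalties + interest = £33,600.0000 + £33,257.3169… = £66,857.32

£66,857.32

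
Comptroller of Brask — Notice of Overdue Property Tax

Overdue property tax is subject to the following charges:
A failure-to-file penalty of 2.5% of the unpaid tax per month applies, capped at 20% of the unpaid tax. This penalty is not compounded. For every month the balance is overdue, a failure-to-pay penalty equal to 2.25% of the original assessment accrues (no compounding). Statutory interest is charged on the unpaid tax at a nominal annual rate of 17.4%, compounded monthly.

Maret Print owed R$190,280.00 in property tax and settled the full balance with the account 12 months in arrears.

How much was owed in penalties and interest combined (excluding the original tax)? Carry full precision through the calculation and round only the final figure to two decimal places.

R$125,312.62

Failure-to-file: 12 × 2.5% × R$190,280.00 = R$57,084.00, capped at 20% × R$190,280.00 = R$38,056.00
Failure-to-pay penalty = 2.25% × R$190,280.00 × 12 mo = R$51,375.60
Interest (17.4%/yr ÷ 12 = 1.45%/month): R$190,280.00 × ((1 + 0.0145)^12 − 1) = R$35,881.0226…
Penalties + interest = R$89,431.6000 + R$35,881.0226… = R$125,312.62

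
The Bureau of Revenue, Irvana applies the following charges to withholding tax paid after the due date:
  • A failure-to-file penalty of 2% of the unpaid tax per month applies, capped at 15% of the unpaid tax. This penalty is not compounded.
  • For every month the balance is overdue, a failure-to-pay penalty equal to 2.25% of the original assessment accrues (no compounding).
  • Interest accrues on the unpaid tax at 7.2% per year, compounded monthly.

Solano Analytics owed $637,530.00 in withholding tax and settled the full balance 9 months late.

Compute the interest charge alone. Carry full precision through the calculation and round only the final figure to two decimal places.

$35,264.53

Interest (7.2%/yr ÷ 12 = 0.6%/month): $637,530.00 × ((1 + 0.006)^9 − 1) = $35,264.5310…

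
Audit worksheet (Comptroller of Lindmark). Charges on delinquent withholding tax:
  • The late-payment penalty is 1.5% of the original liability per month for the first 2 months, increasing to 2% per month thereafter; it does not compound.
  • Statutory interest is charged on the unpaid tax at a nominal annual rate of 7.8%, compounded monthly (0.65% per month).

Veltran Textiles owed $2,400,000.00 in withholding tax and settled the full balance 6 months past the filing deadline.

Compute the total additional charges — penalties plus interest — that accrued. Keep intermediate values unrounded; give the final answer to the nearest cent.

$359,134.25

Penalty, months 1–2: 2 × 1.5% × $2,400,000.00 = $72,000.00
Penalty, months 3–6: 4 × 2% × $2,400,000.00 = $192,000.00
Interest: $2,400,000.00 × ((1 + 0.0065)^6 − 1) = $2,400,000.00 × 0.0396393… = $95,134.2464…
Penalties + interest = $264,000.0000 + $95,134.2464… = $359,134.25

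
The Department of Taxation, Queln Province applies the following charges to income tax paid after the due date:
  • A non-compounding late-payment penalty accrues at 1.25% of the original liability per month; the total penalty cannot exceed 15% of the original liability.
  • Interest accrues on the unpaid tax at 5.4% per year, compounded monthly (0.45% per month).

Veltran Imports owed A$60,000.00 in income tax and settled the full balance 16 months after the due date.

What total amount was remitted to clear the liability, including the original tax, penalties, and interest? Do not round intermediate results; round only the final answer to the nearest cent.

Penalty (uncapped): 16 × 1.25% × A$60,000.00 = A$12,000.00; cap = 15% × A$60,000.00 = A$9,000.00 → penalty = A$9,000.00
Interest: A$60,000.00 × ((1 + 0.0045)^16 − 1) = A$60,000.00 × 0.0744818… = A$4,468.9071…
Total = A$60,000.00 + A$9,000.0000 + A$4,468.9071… = A$73,468.91

A$73,468.91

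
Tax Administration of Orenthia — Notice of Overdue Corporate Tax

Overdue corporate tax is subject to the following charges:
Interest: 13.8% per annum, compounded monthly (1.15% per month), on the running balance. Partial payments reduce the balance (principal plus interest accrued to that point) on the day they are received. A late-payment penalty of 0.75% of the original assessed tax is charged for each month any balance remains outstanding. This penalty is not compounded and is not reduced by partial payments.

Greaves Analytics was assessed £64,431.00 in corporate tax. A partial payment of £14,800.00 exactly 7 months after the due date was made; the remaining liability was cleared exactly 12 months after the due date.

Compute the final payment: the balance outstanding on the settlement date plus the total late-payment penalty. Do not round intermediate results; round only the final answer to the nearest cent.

£64,034.98

Balance at month 7: £64,431.0000 × (1 + 0.0115)^7 = £69,800.1059…
After £14,800.00 payment: £69,800.1059… − £14,800.00 = £55,000.1059…
Balance at month 12: £55,000.1059… × (1 + 0.0115)^5 = £58,236.1909…
Penalty: 12 × 0.75% × £64,431.00 = £5,798.79
Final settlement = outstanding balance + penalty = £58,236.1909… + £5,798.79 = £64,034.98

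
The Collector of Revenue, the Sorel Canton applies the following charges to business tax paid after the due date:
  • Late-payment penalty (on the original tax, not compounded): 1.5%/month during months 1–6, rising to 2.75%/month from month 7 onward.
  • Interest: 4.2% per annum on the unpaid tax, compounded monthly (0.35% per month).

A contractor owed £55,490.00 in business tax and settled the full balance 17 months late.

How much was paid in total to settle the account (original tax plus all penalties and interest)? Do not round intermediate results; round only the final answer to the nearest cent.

£80,665.56

Penalty, months 1–6: 6 × 1.5% × £55,490.00 = £4,994.10
Penalty, months 7–17: 11 × 2.75% × £55,490.00 = £16,785.73…
Interest: £55,490.00 × ((1 + 0.0035)^17 − 1) = £55,490.00 × 0.0611955… = £3,395.7392…
Total = £55,490.00 + £21,779.8250 + £3,395.7392… = £80,665.56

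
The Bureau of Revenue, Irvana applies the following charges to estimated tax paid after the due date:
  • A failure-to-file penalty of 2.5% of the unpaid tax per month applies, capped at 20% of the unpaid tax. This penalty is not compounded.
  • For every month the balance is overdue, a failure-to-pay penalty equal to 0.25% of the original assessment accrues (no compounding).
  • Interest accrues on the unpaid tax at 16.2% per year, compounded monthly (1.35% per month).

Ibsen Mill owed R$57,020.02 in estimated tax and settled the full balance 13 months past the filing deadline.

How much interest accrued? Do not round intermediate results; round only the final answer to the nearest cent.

R$10,859.09

Interest: R$57,020.02 × ((1 + 0.0135)^13 − 1) = R$57,020.02 × 0.1904435… = R$10,859.0924…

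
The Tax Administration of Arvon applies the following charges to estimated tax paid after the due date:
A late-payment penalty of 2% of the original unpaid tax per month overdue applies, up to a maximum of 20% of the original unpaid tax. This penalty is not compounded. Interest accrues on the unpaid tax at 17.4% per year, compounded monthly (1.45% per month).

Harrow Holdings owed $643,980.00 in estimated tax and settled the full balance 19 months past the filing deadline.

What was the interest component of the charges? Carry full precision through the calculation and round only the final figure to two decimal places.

Interest: $643,980.00 × ((1 + 0.0145)^19 − 1) = $643,980.00 × 0.3145859… = $202,587.0400…

$202,587.04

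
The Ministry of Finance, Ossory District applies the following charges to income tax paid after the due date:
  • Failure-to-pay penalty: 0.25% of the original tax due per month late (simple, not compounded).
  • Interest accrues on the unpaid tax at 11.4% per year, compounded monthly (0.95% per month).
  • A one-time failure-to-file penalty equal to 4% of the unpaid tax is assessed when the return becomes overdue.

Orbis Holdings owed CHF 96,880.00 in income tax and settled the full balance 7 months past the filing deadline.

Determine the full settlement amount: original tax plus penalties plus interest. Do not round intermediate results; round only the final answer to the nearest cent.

CHF 109,079.67

Failure-to-file penalty: 4% × CHF 96,880.00 = CHF 3,875.20
Failure-to-pay penalty = 0.25% × CHF 96,880.00 × 7 mo = CHF 1,695.40
Interest: CHF 96,880.00 × ((1 + 0.0095)^7 − 1) = CHF 96,880.00 × 0.0684255… = CHF 6,629.0668…
Total = CHF 96,880.00 + CHF 5,570.6000 + CHF 6,629.0668… = CHF 109,079.67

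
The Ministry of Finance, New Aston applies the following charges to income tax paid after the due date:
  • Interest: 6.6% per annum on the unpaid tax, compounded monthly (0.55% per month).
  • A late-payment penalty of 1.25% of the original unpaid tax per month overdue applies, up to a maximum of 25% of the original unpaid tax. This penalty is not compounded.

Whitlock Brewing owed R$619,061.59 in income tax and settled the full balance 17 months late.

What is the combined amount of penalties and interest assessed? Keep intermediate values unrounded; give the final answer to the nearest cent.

Penalty: 17 × 1.25% × R$619,061.59 = R$131,550.59… (below the 25% cap of R$154,765.40…)
Interest: R$619,061.59 × ((1 + 0.0055)^17 − 1) = R$619,061.59 × 0.0977293… = R$60,500.4833…
Penalties + interest = R$131,550.5879… + R$60,500.4833… = R$192,051.07

R$192,051.07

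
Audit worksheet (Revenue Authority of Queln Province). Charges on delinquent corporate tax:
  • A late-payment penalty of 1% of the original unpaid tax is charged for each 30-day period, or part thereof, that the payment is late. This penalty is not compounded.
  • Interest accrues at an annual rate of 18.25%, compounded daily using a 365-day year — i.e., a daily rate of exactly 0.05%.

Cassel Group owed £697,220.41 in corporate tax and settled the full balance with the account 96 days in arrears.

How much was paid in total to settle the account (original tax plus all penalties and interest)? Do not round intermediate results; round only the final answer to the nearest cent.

Penalty periods: ⌈96/30⌉ = 4; penalty = 4 × 1% × £697,220.41 = £27,888.82…
Interest: £697,220.41 × ((1 + 0.0005)^96 − 1) = £697,220.41 × 0.04915807… = £34,274.0094…
Total = £697,220.41 + £27,888.8164 + £34,274.0094… = £759,383.24

£759,383.24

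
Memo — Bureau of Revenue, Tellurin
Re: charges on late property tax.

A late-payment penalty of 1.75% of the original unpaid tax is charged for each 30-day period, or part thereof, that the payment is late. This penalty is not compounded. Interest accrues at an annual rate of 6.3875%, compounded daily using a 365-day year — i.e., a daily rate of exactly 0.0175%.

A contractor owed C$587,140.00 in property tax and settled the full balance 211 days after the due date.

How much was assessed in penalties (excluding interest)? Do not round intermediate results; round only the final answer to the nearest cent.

C$82,199.60

Penalty periods: ⌈211/30⌉ = 8; penalty = 8 × 1.75% × C$587,140.00 = C$82,199.60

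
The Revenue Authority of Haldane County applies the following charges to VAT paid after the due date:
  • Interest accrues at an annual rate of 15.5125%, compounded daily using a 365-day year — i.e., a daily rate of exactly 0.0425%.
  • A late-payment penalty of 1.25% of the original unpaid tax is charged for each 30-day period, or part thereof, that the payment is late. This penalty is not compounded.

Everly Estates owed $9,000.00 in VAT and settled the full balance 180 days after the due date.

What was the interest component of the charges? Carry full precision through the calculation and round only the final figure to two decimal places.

Interest: $9,000.00 × ((1 + 0.000425)^180 − 1) = $9,000.00 × 0.07948465… = $715.3618…

$715.36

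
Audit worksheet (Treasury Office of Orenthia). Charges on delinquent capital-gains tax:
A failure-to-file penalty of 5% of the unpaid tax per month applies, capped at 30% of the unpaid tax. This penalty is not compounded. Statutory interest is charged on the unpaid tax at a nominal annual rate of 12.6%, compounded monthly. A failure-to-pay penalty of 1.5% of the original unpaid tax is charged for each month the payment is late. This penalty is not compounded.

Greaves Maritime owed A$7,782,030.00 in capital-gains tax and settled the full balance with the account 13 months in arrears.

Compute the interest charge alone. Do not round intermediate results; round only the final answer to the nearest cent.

A$1,131,814.07

Interest (12.6%/yr ÷ 12 = 1.05%/month): A$7,782,030.00 × ((1 + 0.0105)^13 − 1) = A$1,131,814.0713…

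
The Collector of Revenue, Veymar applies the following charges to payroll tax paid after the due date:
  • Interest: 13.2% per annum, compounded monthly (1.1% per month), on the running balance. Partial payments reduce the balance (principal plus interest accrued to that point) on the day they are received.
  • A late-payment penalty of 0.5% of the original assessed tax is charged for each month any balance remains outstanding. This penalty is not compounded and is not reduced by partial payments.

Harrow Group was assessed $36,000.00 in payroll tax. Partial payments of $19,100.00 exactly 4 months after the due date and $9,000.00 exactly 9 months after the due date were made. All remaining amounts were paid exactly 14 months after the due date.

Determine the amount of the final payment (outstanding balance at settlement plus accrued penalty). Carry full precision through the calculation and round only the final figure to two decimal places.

$13,664.26

Balance at month 4: $36,000.0000 × (1 + 0.011)^4 = $37,610.3282…
After $19,100.00 payment: $37,610.3282… − $19,100.00 = $18,510.3282…
Balance at month 9: $18,510.3282… × (1 + 0.011)^5 = $19,551.0415…
After $9,000.00 payment: $19,551.0415… − $9,000.00 = $10,551.0415…
Balance at month 14: $10,551.0415… × (1 + 0.011)^5 = $11,144.2567…
Penalty: 14 × 0.5% × $36,000.00 = $2,520.00
Final settlement = outstanding balance + penalty = $11,144.2567… + $2,520.00 = $13,664.26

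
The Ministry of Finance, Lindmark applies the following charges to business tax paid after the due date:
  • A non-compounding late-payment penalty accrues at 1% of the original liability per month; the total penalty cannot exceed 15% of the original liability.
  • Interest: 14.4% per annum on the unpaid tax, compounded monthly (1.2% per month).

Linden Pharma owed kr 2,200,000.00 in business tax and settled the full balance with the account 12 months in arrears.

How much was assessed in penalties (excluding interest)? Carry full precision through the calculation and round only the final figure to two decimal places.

Penalty: 12 × 1% × kr 2,200,000.00 = kr 264,000.00 (below the 15% cap of kr 330,000.00)

kr 264,000.00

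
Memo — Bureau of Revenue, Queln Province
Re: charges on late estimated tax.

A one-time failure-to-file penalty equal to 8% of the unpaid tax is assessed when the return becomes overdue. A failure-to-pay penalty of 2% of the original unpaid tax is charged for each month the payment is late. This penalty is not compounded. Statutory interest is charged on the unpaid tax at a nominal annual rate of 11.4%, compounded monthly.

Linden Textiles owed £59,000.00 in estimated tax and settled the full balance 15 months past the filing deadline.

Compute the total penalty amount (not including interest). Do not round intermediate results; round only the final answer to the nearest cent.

£22,420.00

Failure-to-file penalty: 8% × £59,000.00 = £4,720.00
Failure-to-pay penalty: 15 × 2% × £59,000.00 = £17,700.00
Total penalty = £4,720.00 + £17,700.00 = £22,420.00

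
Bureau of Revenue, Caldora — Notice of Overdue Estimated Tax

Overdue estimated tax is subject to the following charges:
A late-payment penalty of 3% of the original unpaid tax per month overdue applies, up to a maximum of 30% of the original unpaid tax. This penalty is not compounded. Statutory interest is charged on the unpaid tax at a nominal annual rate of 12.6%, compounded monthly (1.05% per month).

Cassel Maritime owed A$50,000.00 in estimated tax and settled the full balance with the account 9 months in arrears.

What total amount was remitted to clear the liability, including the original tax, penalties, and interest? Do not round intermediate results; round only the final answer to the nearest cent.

Penalty: 9 × 3% × A$50,000.00 = A$13,500.00 (below the 30% cap of A$15,000.00)
Interest: A$50,000.00 × ((1 + 0.0105)^9 − 1) = A$50,000.00 × 0.0985678… = A$4,928.3894…
Total = A$50,000.00 + A$13,500.0000 + A$4,928.3894… = A$68,428.39

A$68,428.39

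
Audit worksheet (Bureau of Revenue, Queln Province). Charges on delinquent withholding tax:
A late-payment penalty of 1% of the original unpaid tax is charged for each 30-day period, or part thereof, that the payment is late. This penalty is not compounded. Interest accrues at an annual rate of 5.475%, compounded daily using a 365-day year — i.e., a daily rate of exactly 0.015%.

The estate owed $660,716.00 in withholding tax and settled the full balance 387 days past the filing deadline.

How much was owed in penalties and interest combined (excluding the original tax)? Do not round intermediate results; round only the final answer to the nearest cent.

$125,379.69

Penalty periods: ⌈387/30⌉ = 13; penalty = 13 × 1% × $660,716.00 = $85,893.08
Interest: $660,716.00 × ((1 + 0.00015)^387 − 1) = $660,716.00 × 0.05976337… = $39,486.6143…
Penalties + interest = $85,893.0800 + $39,486.6143… = $125,379.69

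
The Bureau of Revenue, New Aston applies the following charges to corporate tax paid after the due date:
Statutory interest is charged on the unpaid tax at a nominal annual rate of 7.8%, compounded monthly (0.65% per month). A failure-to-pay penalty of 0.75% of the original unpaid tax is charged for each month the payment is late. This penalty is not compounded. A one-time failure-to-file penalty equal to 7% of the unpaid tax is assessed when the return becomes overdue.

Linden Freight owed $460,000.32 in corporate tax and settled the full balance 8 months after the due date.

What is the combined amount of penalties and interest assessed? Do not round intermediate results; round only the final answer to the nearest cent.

$84,271.37

Failure-to-file penalty: 7% × $460,000.32 = $32,200.02…
Failure-to-pay penalty = 0.75% × $460,000.32 × 8 mo = $27,600.02…
Interest: $460,000.32 × ((1 + 0.0065)^8 − 1) = $460,000.32 × 0.0531985… = $24,471.3291…
Penalties + interest = $59,800.0416 + $24,471.3291… = $84,271.37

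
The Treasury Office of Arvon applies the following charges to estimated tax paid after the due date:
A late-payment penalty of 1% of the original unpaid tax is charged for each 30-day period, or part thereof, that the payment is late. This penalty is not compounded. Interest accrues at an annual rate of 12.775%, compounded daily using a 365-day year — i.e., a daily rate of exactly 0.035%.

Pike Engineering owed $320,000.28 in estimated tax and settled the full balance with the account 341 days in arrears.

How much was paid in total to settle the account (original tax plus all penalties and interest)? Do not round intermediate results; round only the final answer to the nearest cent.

$398,957.37

Penalty periods: ⌈341/30⌉ = 12; penalty = 12 × 1% × $320,000.28 = $38,400.03…
Interest: $320,000.28 × ((1 + 0.00035)^341 − 1) = $320,000.28 × 0.12674069… = $40,557.0558…
Total = $320,000.28 + $38,400.0336 + $40,557.0558… = $398,957.37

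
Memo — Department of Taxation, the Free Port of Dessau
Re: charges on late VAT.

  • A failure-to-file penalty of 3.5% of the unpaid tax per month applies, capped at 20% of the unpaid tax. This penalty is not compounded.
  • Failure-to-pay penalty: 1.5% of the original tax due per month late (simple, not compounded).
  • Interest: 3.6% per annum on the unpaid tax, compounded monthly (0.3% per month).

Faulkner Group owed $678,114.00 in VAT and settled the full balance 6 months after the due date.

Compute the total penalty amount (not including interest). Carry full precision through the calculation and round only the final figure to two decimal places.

Failure-to-file: 6 × 3.5% × $678,114.00 = $142,403.94, capped at 20% × $678,114.00 = $135,622.80
Failure-to-pay penalty: 6 × 1.5% × $678,114.00 = $61,030.26
Total penalty = $135,622.80 + $61,030.26 = $196,653.06

$196,653.06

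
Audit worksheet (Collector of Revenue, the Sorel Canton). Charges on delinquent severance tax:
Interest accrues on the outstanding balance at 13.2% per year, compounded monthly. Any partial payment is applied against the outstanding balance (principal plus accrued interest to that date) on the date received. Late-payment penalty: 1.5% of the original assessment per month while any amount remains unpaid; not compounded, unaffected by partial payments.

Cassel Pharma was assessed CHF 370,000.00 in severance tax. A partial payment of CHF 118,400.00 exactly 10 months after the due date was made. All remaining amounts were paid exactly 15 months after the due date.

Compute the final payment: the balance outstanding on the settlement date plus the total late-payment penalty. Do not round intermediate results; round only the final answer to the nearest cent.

CHF 394,175.65

Monthly rate = 13.2% ÷ 12 = 1.1%
Balance at month 10: CHF 370,000.0000 × (1 + 0.011)^10 = CHF 412,774.8992…
After CHF 118,400.00 payment: CHF 412,774.8992… − CHF 118,400.00 = CHF 294,374.8992…
Balance at month 15: CHF 294,374.8992… × (1 + 0.011)^5 = CHF 310,925.6520…
Penalty: 15 × 1.5% × CHF 370,000.00 = CHF 83,250.00
Final settlement = outstanding balance + penalty = CHF 310,925.6520… + CHF 83,250.00 = CHF 394,175.65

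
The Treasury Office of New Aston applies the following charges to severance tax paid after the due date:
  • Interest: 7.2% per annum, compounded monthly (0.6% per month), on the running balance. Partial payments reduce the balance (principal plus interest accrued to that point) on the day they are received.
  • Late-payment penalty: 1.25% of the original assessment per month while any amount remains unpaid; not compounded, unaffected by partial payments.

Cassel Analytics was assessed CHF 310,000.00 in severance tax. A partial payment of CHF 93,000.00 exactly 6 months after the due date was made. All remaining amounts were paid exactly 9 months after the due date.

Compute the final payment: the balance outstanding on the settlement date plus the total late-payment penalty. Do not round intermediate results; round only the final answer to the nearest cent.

CHF 267,338.37

Balance at month 6: CHF 310,000.0000 × (1 + 0.006)^6 = CHF 321,328.7452…
After CHF 93,000.00 payment: CHF 321,328.7452… − CHF 93,000.00 = CHF 228,328.7452…
Balance at month 9: CHF 228,328.7452… × (1 + 0.006)^3 = CHF 232,463.3715…
Penalty: 9 × 1.25% × CHF 310,000.00 = CHF 34,875.00
Final settlement = outstanding balance + penalty = CHF 232,463.3715… + CHF 34,875.00 = CHF 267,338.37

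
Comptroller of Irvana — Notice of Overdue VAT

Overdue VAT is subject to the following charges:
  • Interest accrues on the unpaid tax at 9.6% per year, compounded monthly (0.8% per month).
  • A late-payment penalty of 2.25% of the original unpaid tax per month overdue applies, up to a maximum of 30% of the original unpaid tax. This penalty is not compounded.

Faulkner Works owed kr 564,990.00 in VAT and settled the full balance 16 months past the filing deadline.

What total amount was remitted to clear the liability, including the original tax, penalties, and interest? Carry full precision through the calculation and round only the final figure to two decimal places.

Penalty (uncapped): 16 × 2.25% × kr 564,990.00 = kr 203,396.40; cap = 30% × kr 564,990.00 = kr 169,497.00 → penalty = kr 169,497.00
Interest: kr 564,990.00 × ((1 + 0.008)^16 − 1) = kr 564,990.00 × 0.1359743… = kr 76,824.1310…
Total = kr 564,990.00 + kr 169,497.0000 + kr 76,824.1310… = kr 811,311.13

kr 811,311.13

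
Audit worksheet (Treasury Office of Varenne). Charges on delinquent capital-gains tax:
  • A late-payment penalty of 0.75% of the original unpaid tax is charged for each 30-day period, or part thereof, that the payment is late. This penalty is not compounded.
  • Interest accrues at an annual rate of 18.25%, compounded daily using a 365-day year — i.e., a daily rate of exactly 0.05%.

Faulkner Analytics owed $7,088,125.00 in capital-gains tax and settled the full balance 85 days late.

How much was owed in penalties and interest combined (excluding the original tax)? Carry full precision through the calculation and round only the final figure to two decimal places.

$467,142.69

Penalty periods: ⌈85/30⌉ = 3; penalty = 3 × 0.75% × $7,088,125.00 = $159,482.81…
Interest: $7,088,125.00 × ((1 + 0.0005)^85 − 1) = $7,088,125.00 × 0.04340497… = $307,659.8801…
Penalties + interest = $159,482.8125 + $307,659.8801… = $467,142.69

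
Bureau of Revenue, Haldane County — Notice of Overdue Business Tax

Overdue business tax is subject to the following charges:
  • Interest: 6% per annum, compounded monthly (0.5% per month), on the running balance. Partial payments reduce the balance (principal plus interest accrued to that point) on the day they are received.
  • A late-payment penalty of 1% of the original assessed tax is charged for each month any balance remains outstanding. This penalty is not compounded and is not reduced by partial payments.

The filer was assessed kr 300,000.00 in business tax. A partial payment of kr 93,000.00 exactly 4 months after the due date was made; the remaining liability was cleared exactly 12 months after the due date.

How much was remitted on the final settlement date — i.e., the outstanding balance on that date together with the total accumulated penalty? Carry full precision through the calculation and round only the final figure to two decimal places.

Balance at month 4: kr 300,000.0000 × (1 + 0.005)^4 = kr 306,045.1502…
After kr 93,000.00 payment: kr 306,045.1502… − kr 93,000.00 = kr 213,045.1502…
Balance at month 12: kr 213,045.1502… × (1 + 0.005)^8 = kr 221,717.5885…
Penalty: 12 × 1% × kr 300,000.00 = kr 36,000.00
Final settlement = outstanding balance + penalty = kr 221,717.5885… + kr 36,000.00 = kr 257,717.59

kr 257,717.59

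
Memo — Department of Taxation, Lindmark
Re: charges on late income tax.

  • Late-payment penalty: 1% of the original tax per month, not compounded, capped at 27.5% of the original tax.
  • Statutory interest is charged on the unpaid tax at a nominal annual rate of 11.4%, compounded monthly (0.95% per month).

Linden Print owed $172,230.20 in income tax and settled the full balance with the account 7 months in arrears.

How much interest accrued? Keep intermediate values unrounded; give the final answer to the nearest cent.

$11,784.95

Interest: $172,230.20 × ((1 + 0.0095)^7 − 1) = $172,230.20 × 0.0684255… = $11,784.9453…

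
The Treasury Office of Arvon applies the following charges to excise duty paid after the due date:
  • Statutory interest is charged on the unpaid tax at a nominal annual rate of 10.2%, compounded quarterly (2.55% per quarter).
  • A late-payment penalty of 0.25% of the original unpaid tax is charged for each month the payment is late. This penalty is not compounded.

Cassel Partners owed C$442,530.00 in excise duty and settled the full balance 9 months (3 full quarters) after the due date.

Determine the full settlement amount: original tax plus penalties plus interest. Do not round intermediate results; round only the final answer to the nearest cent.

C$487,211.07

Late-payment penalty: 9 × 0.25% × C$442,530.00 = C$9,956.93…
Interest: C$442,530.00 × ((1 + 0.0255)^3 − 1) = C$442,530.00 × 0.0784673… = C$34,724.1482…
Total = C$442,530.00 + C$9,956.9250 + C$34,724.1482… = C$487,211.07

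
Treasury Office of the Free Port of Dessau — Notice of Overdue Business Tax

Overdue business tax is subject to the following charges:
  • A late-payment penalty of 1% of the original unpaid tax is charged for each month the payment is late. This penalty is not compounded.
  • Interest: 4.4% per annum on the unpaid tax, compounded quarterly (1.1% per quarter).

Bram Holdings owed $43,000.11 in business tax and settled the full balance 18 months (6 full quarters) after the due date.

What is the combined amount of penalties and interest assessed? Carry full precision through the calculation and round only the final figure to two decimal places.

$10,657.23

Late-payment penalty: 18 × 1% × $43,000.11 = $7,740.02…
Interest: $43,000.11 × ((1 + 0.011)^6 − 1) = $43,000.11 × 0.0678418… = $2,917.2066…
Penalties + interest = $7,740.0198 + $2,917.2066… = $10,657.23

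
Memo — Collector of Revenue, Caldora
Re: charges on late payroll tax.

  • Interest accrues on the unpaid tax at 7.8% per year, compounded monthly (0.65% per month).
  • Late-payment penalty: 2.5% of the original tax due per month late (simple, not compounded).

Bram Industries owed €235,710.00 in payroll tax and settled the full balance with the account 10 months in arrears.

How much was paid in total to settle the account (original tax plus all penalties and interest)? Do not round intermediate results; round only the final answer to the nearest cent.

€310,414.65

Late-payment penalty: 10 × 2.5% × €235,710.00 = €58,927.50
Interest: €235,710.00 × ((1 + 0.0065)^10 − 1) = €235,710.00 × 0.0669346… = €15,777.1505…
Total = €235,710.00 + €58,927.5000 + €15,777.1505… = €310,414.65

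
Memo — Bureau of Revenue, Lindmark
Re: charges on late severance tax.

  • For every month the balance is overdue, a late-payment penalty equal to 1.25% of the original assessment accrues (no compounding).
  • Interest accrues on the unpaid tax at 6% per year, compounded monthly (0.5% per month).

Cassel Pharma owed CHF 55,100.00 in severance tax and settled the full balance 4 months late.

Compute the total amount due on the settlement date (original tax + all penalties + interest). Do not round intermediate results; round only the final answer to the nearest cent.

Late-payment penalty = 1.25% × CHF 55,100.00 × 4 mo = CHF 2,755.00
Interest: CHF 55,100.00 × ((1 + 0.005)^4 − 1) = CHF 55,100.00 × 0.0201505… = CHF 1,110.2926…
Total = CHF 55,100.00 + CHF 2,755.0000 + CHF 1,110.2926… = CHF 58,965.29

CHF 58,965.29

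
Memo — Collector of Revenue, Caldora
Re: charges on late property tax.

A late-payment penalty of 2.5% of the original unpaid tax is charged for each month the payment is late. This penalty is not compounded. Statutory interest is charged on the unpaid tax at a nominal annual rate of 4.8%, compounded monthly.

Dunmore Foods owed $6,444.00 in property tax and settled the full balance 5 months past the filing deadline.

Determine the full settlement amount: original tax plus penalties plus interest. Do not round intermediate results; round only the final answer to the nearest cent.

Late-payment penalty: 5 × 2.5% × $6,444.00 = $805.50
Interest (4.8%/yr ÷ 12 = 0.4%/month): $6,444.00 × ((1 + 0.004)^5 − 1) = $129.9152…
Total = $6,444.00 + $805.5000 + $129.9152… = $7,379.42

$7,379.42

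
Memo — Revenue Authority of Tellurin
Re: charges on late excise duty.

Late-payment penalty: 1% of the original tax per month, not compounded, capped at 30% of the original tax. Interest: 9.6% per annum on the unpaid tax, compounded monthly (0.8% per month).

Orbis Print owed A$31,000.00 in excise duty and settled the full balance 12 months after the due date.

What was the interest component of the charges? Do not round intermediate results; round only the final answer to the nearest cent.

Interest: A$31,000.00 × ((1 + 0.008)^12 − 1) = A$31,000.00 × 0.1003387… = A$3,110.4995…

A$3,110.50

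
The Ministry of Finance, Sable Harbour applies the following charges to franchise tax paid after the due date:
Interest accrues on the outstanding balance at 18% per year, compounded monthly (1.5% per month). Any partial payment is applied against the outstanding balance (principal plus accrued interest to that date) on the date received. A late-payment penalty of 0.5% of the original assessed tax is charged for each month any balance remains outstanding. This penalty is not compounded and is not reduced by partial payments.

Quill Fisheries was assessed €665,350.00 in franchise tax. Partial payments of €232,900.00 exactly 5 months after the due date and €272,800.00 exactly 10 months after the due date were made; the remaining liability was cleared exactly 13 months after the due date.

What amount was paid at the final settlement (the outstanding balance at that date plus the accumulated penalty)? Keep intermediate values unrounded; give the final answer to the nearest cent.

Balance at month 5: €665,350.0000 × (1 + 0.015)^5 = €716,770.9120…
After €232,900.00 payment: €716,770.9120… − €232,900.00 = €483,870.9120…
Balance at month 10: €483,870.9120… × (1 + 0.015)^5 = €521,266.3934…
After €272,800.00 payment: €521,266.3934… − €272,800.00 = €248,466.3934…
Balance at month 13: €248,466.3934… × (1 + 0.015)^3 = €259,815.9345…
Penalty: 13 × 0.5% × €665,350.00 = €43,247.75
Final settlement = outstanding balance + penalty = €259,815.9345… + €43,247.75 = €303,063.68

€303,063.68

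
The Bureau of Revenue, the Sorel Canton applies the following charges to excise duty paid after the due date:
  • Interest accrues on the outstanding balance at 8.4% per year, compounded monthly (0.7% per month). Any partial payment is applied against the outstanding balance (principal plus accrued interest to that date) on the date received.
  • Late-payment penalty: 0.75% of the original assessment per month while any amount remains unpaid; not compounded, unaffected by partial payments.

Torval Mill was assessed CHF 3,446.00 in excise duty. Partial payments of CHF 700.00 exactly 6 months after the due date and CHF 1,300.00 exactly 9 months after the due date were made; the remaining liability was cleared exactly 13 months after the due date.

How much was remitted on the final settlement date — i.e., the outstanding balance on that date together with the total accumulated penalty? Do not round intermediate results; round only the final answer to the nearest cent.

CHF 2,037.27

Balance at month 6: CHF 3,446.0000 × (1 + 0.007)^6 = CHF 3,593.2886…
After CHF 700.00 payment: CHF 3,593.2886… − CHF 700.00 = CHF 2,893.2886…
Balance at month 9: CHF 2,893.2886… × (1 + 0.007)^3 = CHF 2,954.4739…
After CHF 1,300.00 payment: CHF 2,954.4739… − CHF 1,300.00 = CHF 1,654.4739…
Balance at month 13: CHF 1,654.4739… × (1 + 0.007)^4 = CHF 1,701.2879…
Penalty: 13 × 0.75% × CHF 3,446.00 = CHF 335.99…
Final settlement = outstanding balance + penalty = CHF 1,701.2879… + CHF 335.99… = CHF 2,037.27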